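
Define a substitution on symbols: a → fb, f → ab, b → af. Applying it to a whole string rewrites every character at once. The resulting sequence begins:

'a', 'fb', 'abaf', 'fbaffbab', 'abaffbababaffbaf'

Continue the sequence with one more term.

fbaffbababaffbaffbaffbababaffbab

φ(abaffbababaffbaf) expands symbol-by-symbol to fb af fb ab ab af fb af fb af fb ab ab af fb ab; joining the 16 pieces gives the next term.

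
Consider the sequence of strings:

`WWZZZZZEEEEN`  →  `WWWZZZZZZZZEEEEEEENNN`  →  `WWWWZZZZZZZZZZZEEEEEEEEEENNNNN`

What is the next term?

WWWWWZZZZZZZZZZZZZZEEEEEEEEEEEEENNNNNNN

Term n consists of n+1 W's, followed by 3n+2 Z's, followed by 3n+1 E's, followed by 2n-1 N's (n = 1, 2, …).
For the next term, n = 4, so the run lengths are 5, 14, 13, 7.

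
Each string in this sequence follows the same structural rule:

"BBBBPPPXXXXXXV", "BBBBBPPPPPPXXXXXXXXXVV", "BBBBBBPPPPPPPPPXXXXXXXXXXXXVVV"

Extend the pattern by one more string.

Each string has the form B^{n+3} P^{3n} X^{3n+3} V^{n} (n = 1, 2, …).
At n = 4 the blocks have lengths 7, 12, 15, 4.

BBBBBBBPPPPPPPPPPPPXXXXXXXXXXXXXXXVVVV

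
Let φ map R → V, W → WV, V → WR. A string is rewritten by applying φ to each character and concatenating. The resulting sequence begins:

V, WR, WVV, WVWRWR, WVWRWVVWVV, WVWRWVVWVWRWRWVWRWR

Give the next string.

Replace each of the 19 characters of WVWRWVVWVWRWRWVWRWR in place — WV WR WV V WV WR WR WV WR WV V WV V WV WR WV V WV V — and concatenate.

WVWRWVVWVWRWRWVWRWVVWVVWVWRWVVWVV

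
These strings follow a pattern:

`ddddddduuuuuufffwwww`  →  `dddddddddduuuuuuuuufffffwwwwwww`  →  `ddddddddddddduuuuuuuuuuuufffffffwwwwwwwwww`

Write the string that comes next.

Reading off run lengths: d runs 7, 10, 13; u runs 6, 9, 12; f runs 3, 5, 7; w runs 4, 7, 10 — each is linear in n, where the shown terms are n = 2, 3, 4.
For the next term, n = 5, so the run lengths are 16, 15, 9, 13.

dddddddddddddddduuuuuuuuuuuuuuufffffffffwwwwwwwwwwwww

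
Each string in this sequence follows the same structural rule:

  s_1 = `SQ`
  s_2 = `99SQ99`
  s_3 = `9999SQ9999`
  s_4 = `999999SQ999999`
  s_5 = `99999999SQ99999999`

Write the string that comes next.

s(k+1) = 99·s(k)·99, so each term gains 99 as a prefix and 99 as a suffix.
So the next term is 99·99999999SQ99999999·99.

9999999999SQ9999999999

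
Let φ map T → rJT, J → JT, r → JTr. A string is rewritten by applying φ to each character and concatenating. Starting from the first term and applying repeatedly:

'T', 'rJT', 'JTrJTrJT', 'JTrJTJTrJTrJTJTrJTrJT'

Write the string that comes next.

JTrJTJTrJTrJTJTrJTJTrJTrJTJTrJTrJTJTrJTJTrJTrJTJTrJTrJT

Replace each of the 21 characters of JTrJTJTrJTrJTJTrJTrJT in place — JT rJT JTr JT rJT JT rJT JTr JT rJT JTr JT rJT JT rJT JTr JT rJT JTr JT rJT — and concatenate.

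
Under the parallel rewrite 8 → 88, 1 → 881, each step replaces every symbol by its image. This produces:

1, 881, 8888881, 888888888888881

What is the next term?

φ(888888888888881) expands symbol-by-symbol to 88 88 88 88 88 88 88 88 88 88 88 88 88 88 881; joining the 15 pieces gives the next term.

8888888888888888888888888888881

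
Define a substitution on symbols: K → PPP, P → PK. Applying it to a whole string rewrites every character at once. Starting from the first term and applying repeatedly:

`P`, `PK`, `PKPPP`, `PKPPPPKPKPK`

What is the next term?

Rewriting each symbol of PKPPPPKPKPK: P→PK, K→PPP, P→PK, P→PK, P→PK, P→PK, K→PPP, P→PK, K→PPP, P→PK, K→PPP, which concatenates to PK PPP PK PK PK PK PPP PK PPP PK PPP.

PKPPPPKPKPKPKPPPPKPPPPKPPP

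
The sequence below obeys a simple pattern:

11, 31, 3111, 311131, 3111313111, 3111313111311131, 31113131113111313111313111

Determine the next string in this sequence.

311131311131113131113131113111313111311131

This is a Fibonacci-style word recurrence s(k) = s(k−1)·s(k−2): e.g. 31·11 = 3111.
Continuing: 31113131113111313111313111 · 3111313111311131 gives term 8.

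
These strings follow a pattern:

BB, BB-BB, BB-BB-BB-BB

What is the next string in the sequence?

BB-BB-BB-BB-BB-BB-BB-BB

s(k+1) = s(k)·-·s(k) — each term doubles the last with '-' between the halves.
So the next term is two copies of BB-BB-BB-BB with '-' between the halves.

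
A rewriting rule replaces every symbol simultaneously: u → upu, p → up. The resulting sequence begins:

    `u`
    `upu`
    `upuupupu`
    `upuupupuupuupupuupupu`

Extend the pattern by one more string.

upuupupuupuupupuupupuupuupupuupuupupuupupuupuupupuupupu

φ(upuupupuupuupupuupupu) expands symbol-by-symbol to upu up upu upu up upu up upu upu up upu upu up upu up upu upu up upu up upu; joining the 21 pieces gives the next term.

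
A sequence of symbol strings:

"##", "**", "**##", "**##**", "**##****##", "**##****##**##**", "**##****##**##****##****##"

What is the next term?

**##****##**##****##****##**##****##**##**

This is a Fibonacci-style word recurrence s(k) = s(k−1)·s(k−2): e.g. **·## = **##.
The next term joins **##****##**##****##****## and **##****##**##**.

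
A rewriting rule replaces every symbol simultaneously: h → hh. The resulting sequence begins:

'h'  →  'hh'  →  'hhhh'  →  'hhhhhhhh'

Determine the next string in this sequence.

Apply φ to hhhhhhhh symbol by symbol: h→hh, h→hh, h→hh, h→hh, h→hh, h→hh, h→hh, h→hh; joined: hh hh hh hh hh hh hh hh.

hhhhhhhhhhhhhhhh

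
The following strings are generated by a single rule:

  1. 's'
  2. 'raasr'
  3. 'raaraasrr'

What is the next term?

Each term wraps the previous one in raa on the left and r on the right.
Applying this once more to raaraasrr:

raaraaraasrrr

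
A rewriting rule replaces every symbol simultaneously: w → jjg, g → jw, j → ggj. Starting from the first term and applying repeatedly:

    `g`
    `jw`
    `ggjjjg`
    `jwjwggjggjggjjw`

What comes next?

φ(jwjwggjggjggjjw) expands symbol-by-symbol to ggj jjg ggj jjg jw jw ggj jw jw ggj jw jw ggj ggj jjg; joining the 15 pieces gives the next term.

ggjjjgggjjjgjwjwggjjwjwggjjwjwggjggjjjg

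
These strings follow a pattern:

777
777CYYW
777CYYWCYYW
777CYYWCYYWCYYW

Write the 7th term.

777CYYWCYYWCYYWCYYWCYYWCYYW

The strings grow by a fixed suffix CYYW each time.
From 777CYYWCYYWCYYW, 3 further steps: 777CYYWCYYWCYYW → 777CYYWCYYWCYYWCYYW → 777CYYWCYYWCYYWCYYWCYYW → (answer).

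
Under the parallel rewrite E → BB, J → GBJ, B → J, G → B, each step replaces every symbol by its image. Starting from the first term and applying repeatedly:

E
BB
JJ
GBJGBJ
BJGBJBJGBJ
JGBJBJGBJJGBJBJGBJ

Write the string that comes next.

Applying the rule to each of the 18 symbols of JGBJBJGBJJGBJBJGBJ gives the pieces GBJ B J GBJ J GBJ B J GBJ GBJ B J GBJ J GBJ B J GBJ, which concatenate to the answer.

GBJBJGBJJGBJBJGBJGBJBJGBJJGBJBJGBJ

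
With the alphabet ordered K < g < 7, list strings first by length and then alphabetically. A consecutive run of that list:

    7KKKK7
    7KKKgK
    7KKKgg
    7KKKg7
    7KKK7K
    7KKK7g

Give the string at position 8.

7KKgKK

Stepping forward 2 times from 7KKK7g: 7KKK7g → 7KKK77, then the target.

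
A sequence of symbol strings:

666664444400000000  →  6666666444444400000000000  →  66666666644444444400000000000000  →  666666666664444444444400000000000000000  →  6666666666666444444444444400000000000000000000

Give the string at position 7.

Reading off run lengths: 6 runs 5, 7, 9, 11, 13; 4 runs 5, 7, 9, 11, 13; 0 runs 8, 11, 14, 17, 20 — each is linear in n, where the shown terms are n = 2, 3, 4, 5, 6.
At n = 8 the blocks have lengths 17, 17, 26.

666666666666666664444444444444444400000000000000000000000000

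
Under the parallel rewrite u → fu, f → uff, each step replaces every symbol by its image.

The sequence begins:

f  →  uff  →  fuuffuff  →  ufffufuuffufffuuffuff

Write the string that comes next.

fuuffuffufffuufffufuuffufffuuffuffufffufuuffufffuuffuff

Applying the rule to each of the 21 symbols of ufffufuuffufffuuffuff gives the pieces fu uff uff uff fu uff fu fu uff uff fu uff uff uff fu fu uff uff fu uff uff, which concatenate to the answer.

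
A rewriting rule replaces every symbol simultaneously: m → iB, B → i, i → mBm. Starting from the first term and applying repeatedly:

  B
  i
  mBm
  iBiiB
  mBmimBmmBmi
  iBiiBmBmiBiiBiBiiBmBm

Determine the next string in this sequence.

Rewriting the 21 symbols of iBiiBmBmiBiiBiBiiBmBm one by one yields mBm i mBm mBm i iB i iB mBm i mBm mBm i mBm i mBm mBm i iB i iB; concatenated:

mBmimBmmBmiiBiiBmBmimBmmBmimBmimBmmBmiiBiiB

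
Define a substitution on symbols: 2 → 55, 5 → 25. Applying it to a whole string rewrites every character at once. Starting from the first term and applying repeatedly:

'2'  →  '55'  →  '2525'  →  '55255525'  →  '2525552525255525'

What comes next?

55255525252555255525552525255525

Applying the rule to each of the 16 symbols of 2525552525255525 gives the pieces 55 25 55 25 25 25 55 25 55 25 55 25 25 25 55 25, which concatenate to the answer.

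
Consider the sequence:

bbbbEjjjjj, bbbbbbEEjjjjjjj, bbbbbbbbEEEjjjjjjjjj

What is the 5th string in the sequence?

bbbbbbbbbbbbEEEEEjjjjjjjjjjjjj

Reading off run lengths: b runs 4, 6, 8; E runs 1, 2, 3; j runs 5, 7, 9 — each is linear in n, where the shown terms are n = 2, 3, 4.
Setting n = 6 gives 12, 5, 13 characters in each block.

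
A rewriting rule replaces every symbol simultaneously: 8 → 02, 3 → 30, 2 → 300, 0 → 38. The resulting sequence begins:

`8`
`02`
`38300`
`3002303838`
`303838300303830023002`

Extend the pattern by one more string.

Rewriting the 21 symbols of 303838300303830023002 one by one yields 30 38 30 02 30 02 30 38 38 30 38 30 02 30 38 38 300 30 38 38 300; concatenated:

30383002300230383830383002303838300303838300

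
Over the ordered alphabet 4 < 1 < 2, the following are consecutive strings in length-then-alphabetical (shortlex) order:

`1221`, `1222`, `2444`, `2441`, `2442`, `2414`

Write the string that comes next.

Treat 2414 as a base-3 numeral over the given alphabet and add one, carrying through any trailing 2's.

2411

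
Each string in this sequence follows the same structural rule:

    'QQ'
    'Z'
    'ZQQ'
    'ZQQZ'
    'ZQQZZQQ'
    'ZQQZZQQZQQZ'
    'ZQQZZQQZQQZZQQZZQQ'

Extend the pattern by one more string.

ZQQZZQQZQQZZQQZZQQZQQZZQQZQQZ

Each term (from the third on) is the previous term followed by the one before it: term 3 = Z·QQ = ZQQ.
So term 8 is ZQQZZQQZQQZZQQZZQQ·ZQQZZQQZQQZ.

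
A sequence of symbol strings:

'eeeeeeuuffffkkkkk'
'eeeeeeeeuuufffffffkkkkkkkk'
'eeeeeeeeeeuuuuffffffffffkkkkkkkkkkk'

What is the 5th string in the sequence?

eeeeeeeeeeeeeeuuuuuuffffffffffffffffkkkkkkkkkkkkkkkkk

Reading off run lengths: e runs 6, 8, 10; u runs 2, 3, 4; f runs 4, 7, 10; k runs 5, 8, 11 — each is linear in n, where the shown terms are n = 2, 3, 4.
For term 5, n = 6, so the run lengths are 14, 6, 16, 17.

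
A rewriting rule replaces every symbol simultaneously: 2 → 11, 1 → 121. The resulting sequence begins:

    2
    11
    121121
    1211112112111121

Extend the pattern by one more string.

Replace each of the 16 characters of 1211112112111121 in place — 121 11 121 121 121 121 11 121 121 11 121 121 121 121 11 121 — and concatenate.

12111121121121121111211211112112112112111121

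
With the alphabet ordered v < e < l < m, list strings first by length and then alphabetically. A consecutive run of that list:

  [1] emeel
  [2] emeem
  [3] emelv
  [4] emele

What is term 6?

emelm

Advancing 2 positions from emele through emele → emell reaches term 6.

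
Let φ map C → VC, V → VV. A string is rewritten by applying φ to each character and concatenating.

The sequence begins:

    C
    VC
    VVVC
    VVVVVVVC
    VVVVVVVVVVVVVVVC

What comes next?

Rewriting the 16 symbols of VVVVVVVVVVVVVVVC one by one yields VV VV VV VV VV VV VV VV VV VV VV VV VV VV VV VC; concatenated:

VVVVVVVVVVVVVVVVVVVVVVVVVVVVVVVC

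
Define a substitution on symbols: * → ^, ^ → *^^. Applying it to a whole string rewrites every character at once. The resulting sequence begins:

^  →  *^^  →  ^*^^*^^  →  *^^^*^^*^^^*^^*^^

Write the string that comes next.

Applying the rule to each of the 17 symbols of *^^^*^^*^^^*^^*^^ gives the pieces ^ *^^ *^^ *^^ ^ *^^ *^^ ^ *^^ *^^ *^^ ^ *^^ *^^ ^ *^^ *^^, which concatenate to the answer.

^*^^*^^*^^^*^^*^^^*^^*^^*^^^*^^*^^^*^^*^^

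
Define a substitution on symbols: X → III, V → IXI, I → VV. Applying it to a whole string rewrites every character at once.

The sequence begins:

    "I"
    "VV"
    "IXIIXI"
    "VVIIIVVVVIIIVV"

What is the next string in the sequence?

Rewriting the 14 symbols of VVIIIVVVVIIIVV one by one yields IXI IXI VV VV VV IXI IXI IXI IXI VV VV VV IXI IXI; concatenated:

IXIIXIVVVVVVIXIIXIIXIIXIVVVVVVIXIIXI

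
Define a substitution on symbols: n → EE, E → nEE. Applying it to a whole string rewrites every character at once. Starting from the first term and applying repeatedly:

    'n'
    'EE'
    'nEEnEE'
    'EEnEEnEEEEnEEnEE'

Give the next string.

Replace each of the 16 characters of EEnEEnEEEEnEEnEE in place — nEE nEE EE nEE nEE EE nEE nEE nEE nEE EE nEE nEE EE nEE nEE — and concatenate.

nEEnEEEEnEEnEEEEnEEnEEnEEnEEEEnEEnEEEEnEEnEE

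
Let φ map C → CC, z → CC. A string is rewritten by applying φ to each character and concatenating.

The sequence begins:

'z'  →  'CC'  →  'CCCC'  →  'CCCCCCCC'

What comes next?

Expanding CCCCCCCC: C→CC, C→CC, C→CC, C→CC, C→CC, C→CC, C→CC, C→CC. Concatenated: CC CC CC CC CC CC CC CC.

CCCCCCCCCCCCCCCC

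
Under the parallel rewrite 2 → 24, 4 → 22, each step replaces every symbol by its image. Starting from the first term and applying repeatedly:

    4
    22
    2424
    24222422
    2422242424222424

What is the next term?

φ(2422242424222424) expands symbol-by-symbol to 24 22 24 24 24 22 24 22 24 22 24 24 24 22 24 22; joining the 16 pieces gives the next term.

24222424242224222422242424222422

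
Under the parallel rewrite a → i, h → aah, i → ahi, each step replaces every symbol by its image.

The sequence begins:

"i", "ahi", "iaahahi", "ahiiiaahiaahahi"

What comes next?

Replace each of the 15 characters of ahiiiaahiaahahi in place — i aah ahi ahi ahi i i aah ahi i i aah i aah ahi — and concatenate.

iaahahiahiahiiiaahahiiiaahiaahahi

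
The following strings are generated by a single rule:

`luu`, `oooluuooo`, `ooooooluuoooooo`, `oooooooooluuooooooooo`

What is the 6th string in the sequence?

oooooooooooooooluuooooooooooooooo

Every step adds ooo to the front and ooo to the end of the previous string.
From oooooooooluuooooooooo, 2 further steps: oooooooooluuooooooooo → ooooooooooooluuoooooooooooo → (answer).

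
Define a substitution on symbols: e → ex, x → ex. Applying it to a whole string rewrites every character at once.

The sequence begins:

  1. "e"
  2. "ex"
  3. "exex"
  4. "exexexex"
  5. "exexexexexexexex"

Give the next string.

φ(exexexexexexexex) expands symbol-by-symbol to ex ex ex ex ex ex ex ex ex ex ex ex ex ex ex ex; joining the 16 pieces gives the next term.

exexexexexexexexexexexexexexexex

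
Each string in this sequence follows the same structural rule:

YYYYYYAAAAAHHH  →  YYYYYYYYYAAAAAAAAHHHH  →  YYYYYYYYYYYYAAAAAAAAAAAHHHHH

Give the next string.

YYYYYYYYYYYYYYYAAAAAAAAAAAAAAHHHHHH

The n-th term is 3n Y's then 3n-1 A's then n+1 H's, where the shown terms are n = 2, 3, 4.
At n = 5 the blocks have lengths 15, 14, 6.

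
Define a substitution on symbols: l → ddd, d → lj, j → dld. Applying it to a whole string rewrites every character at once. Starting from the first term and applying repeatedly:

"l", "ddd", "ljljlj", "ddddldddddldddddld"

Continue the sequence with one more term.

Replace each of the 18 characters of ddddldddddldddddld in place — lj lj lj lj ddd lj lj lj lj lj ddd lj lj lj lj lj ddd lj — and concatenate.

ljljljljdddljljljljljdddljljljljljdddlj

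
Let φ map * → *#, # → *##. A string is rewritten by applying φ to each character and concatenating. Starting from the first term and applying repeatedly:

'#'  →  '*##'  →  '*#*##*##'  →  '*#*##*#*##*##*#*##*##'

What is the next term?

*#*##*#*##*##*#*##*#*##*##*#*##*##*#*##*#*##*##*#*##*##

Applying the rule to each of the 21 symbols of *#*##*#*##*##*#*##*## gives the pieces *# *## *# *## *## *# *## *# *## *## *# *## *## *# *## *# *## *## *# *## *##, which concatenate to the answer.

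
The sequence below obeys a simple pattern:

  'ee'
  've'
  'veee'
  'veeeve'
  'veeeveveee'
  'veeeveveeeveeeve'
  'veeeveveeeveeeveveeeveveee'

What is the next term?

veeeveveeeveeeveveeeveveeeveeeveveeeveeeve

From term 3 onward, concatenate the last term with the second-to-last: ve·ee = veee, veee·ve = veeeve, …
The next term joins veeeveveeeveeeveveeeveveee and veeeveveeeveeeve.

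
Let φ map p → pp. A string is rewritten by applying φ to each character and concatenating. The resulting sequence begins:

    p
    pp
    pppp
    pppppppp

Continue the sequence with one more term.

pppppppppppppppp

Apply φ to pppppppp symbol by symbol: p→pp, p→pp, p→pp, p→pp, p→pp, p→pp, p→pp, p→pp; joined: pp pp pp pp pp pp pp pp.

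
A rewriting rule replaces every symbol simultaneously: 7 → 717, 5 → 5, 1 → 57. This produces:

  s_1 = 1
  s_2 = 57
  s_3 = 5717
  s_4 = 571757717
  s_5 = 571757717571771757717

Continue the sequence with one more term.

Replace each of the 21 characters of 571757717571771757717 in place — 5 717 57 717 5 717 717 57 717 5 717 57 717 717 57 717 5 717 717 57 717 — and concatenate.

57175771757177175771757175771771757717571771757717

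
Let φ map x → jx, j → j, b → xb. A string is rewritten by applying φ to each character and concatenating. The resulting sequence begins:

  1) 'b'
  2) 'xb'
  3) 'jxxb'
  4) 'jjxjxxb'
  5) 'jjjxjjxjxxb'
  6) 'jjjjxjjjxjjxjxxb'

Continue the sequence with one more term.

jjjjjxjjjjxjjjxjjxjxxb

φ(jjjjxjjjxjjxjxxb) expands symbol-by-symbol to j j j j jx j j j jx j j jx j jx jx xb; joining the 16 pieces gives the next term.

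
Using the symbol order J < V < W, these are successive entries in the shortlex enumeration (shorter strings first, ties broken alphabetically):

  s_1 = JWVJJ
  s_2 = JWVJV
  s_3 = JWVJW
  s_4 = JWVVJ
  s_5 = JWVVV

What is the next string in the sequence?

JWVVW

Treat JWVVV as a base-3 numeral over the given alphabet and add one, carrying through any trailing W's.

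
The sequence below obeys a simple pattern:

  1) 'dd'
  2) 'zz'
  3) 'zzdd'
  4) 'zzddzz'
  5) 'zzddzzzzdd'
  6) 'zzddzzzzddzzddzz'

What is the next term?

From term 3 onward, concatenate the last term with the second-to-last: zz·dd = zzdd, zzdd·zz = zzddzz, …
The next term joins zzddzzzzddzzddzz and zzddzzzzdd.

zzddzzzzddzzddzzzzddzzzzdd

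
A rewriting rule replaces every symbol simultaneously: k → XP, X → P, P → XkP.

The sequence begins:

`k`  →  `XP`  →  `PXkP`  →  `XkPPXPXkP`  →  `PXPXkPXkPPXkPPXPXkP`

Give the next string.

Rewriting the 19 symbols of PXPXkPXkPPXkPPXPXkP one by one yields XkP P XkP P XP XkP P XP XkP XkP P XP XkP XkP P XkP P XP XkP; concatenated:

XkPPXkPPXPXkPPXPXkPXkPPXPXkPXkPPXkPPXPXkP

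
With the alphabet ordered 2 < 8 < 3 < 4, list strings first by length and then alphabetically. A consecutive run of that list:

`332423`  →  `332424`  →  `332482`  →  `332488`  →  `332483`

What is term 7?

Advancing 2 positions from 332483 through 332483 → 332484 reaches term 7.

332432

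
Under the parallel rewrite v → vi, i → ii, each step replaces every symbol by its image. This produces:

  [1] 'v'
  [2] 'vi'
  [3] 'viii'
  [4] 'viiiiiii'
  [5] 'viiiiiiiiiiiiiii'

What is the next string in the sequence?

Rewriting the 16 symbols of viiiiiiiiiiiiiii one by one yields vi ii ii ii ii ii ii ii ii ii ii ii ii ii ii ii; concatenated:

viiiiiiiiiiiiiiiiiiiiiiiiiiiiiii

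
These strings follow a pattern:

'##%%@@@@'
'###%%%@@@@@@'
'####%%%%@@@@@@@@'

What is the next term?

Each string has the form #^{n} %^{n} @^{2n}, where the shown terms are n = 2, 3, 4.
For the next term, n = 5, so the run lengths are 5, 5, 10.

#####%%%%%@@@@@@@@@@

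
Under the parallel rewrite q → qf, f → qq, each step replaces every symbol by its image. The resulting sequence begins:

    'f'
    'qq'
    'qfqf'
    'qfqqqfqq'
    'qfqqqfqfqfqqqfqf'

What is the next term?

Replace each of the 16 characters of qfqqqfqfqfqqqfqf in place — qf qq qf qf qf qq qf qq qf qq qf qf qf qq qf qq — and concatenate.

qfqqqfqfqfqqqfqqqfqqqfqfqfqqqfqq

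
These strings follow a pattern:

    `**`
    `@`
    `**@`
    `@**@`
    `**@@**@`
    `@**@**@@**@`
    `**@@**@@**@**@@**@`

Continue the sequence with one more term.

@**@**@@**@**@@**@@**@**@@**@

From term 3 onward, concatenate the second-to-last term with the last: **·@ = **@, @·**@ = @**@, …
So term 8 is @**@**@@**@·**@@**@@**@**@@**@.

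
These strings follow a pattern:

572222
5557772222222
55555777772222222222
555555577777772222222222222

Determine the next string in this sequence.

5555555557777777772222222222222222

Reading off run lengths: 5 runs 1, 3, 5, 7; 7 runs 1, 3, 5, 7; 2 runs 4, 7, 10, 13 — each is linear in n (n = 1, 2, …).
Setting n = 5 gives 9, 9, 16 characters in each block.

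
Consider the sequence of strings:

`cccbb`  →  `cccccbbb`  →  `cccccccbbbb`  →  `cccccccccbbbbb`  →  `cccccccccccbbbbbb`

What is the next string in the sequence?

Term n consists of 2n-1 c's, followed by n b's, where the shown terms are n = 2, 3, 4, 5, 6.
For the next term, n = 7, so the run lengths are 13, 7.

cccccccccccccbbbbbbb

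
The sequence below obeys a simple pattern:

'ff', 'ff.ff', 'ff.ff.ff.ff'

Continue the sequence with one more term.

Each string is two copies of the previous one joined by '.'.
One more doubling of ff.ff.ff.ff gives the answer.

ff.ff.ff.ff.ff.ff.ff.ff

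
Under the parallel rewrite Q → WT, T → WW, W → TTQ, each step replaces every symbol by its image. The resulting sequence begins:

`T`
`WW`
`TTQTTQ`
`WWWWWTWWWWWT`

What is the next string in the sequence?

Rewriting each symbol of WWWWWTWWWWWT: W→TTQ, W→TTQ, W→TTQ, W→TTQ, W→TTQ, T→WW, W→TTQ, W→TTQ, W→TTQ, W→TTQ, W→TTQ, T→WW, which concatenates to TTQ TTQ TTQ TTQ TTQ WW TTQ TTQ TTQ TTQ TTQ WW.

TTQTTQTTQTTQTTQWWTTQTTQTTQTTQTTQWW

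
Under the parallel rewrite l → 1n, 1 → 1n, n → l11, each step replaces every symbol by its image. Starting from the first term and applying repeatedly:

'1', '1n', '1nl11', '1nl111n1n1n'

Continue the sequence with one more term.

Apply φ to 1nl111n1n1n symbol by symbol: 1→1n, n→l11, l→1n, 1→1n, 1→1n, 1→1n, n→l11, 1→1n, n→l11, 1→1n, n→l11; joined: 1n l11 1n 1n 1n 1n l11 1n l11 1n l11.

1nl111n1n1n1nl111nl111nl11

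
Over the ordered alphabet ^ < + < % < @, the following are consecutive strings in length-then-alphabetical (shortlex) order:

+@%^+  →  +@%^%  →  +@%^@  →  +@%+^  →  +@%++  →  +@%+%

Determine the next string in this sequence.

Treat +@%+% as a base-4 numeral over the given alphabet and add one, carrying through any trailing @'s.

+@%+@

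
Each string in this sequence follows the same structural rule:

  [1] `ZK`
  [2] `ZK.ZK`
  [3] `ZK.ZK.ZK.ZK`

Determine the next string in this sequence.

ZK.ZK.ZK.ZK.ZK.ZK.ZK.ZK

s(k+1) = s(k)·.·s(k) — each term doubles the last with '.' between the halves.
So the next term is two copies of ZK.ZK.ZK.ZK with '.' between the halves.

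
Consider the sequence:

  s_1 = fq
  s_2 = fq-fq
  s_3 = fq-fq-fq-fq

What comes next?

Every step duplicates the string with '-' between the halves.
Doubling fq-fq-fq-fq with '-' between the halves:

fq-fq-fq-fq-fq-fq-fq-fq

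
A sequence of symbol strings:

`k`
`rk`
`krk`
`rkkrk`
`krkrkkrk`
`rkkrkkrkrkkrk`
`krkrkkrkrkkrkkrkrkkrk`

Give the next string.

rkkrkkrkrkkrkkrkrkkrkrkkrkkrkrkkrk

This is a Fibonacci-style word recurrence s(k) = s(k−2)·s(k−1): e.g. k·rk = krk.
The next term joins rkkrkkrkrkkrk and krkrkkrkrkkrkkrkrkkrk.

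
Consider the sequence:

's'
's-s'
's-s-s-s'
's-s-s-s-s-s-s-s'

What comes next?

Every step duplicates the string with '-' between the halves.
Doubling s-s-s-s-s-s-s-s with '-' between the halves:

s-s-s-s-s-s-s-s-s-s-s-s-s-s-s-s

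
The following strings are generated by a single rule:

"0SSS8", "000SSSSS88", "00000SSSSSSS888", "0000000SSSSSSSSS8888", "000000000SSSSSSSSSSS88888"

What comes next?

The n-th term is 2n-1 0's then 2n+1 S's then n 8's (n = 1, 2, …).
Setting n = 6 gives 11, 13, 6 characters in each block.

00000000000SSSSSSSSSSSSS888888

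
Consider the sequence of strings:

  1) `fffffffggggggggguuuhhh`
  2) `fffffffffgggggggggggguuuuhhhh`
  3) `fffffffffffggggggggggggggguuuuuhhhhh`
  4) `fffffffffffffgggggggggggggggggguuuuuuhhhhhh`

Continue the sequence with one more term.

Reading off run lengths: f runs 7, 9, 11, 13; g runs 9, 12, 15, 18; u runs 3, 4, 5, 6; h runs 3, 4, 5, 6 — each is linear in n, where the shown terms are n = 2, 3, 4, 5.
At n = 6 the blocks have lengths 15, 21, 7, 7.

fffffffffffffffggggggggggggggggggggguuuuuuuhhhhhhh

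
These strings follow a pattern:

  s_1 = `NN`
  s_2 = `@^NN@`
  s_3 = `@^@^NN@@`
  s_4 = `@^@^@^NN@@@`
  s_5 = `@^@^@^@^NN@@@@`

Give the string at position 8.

@^@^@^@^@^@^@^NN@@@@@@@

s(k+1) = @^·s(k)·@, so each term gains @^ as a prefix and @ as a suffix.
From @^@^@^@^NN@@@@, 3 further steps: @^@^@^@^NN@@@@ → @^@^@^@^@^NN@@@@@ → @^@^@^@^@^@^NN@@@@@@ → (answer).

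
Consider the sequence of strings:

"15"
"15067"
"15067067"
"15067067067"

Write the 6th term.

15067067067067067

The strings grow by a fixed suffix 067 each time.
From 15067067067, 2 further steps: 15067067067 → 15067067067067 → (answer).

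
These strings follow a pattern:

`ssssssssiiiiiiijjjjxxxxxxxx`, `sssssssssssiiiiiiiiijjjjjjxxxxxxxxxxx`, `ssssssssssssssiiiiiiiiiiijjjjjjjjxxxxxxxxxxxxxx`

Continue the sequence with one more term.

Reading off run lengths: s runs 8, 11, 14; i runs 7, 9, 11; j runs 4, 6, 8; x runs 8, 11, 14 — each is linear in n, where the shown terms are n = 2, 3, 4.
At n = 5 the blocks have lengths 17, 13, 10, 17.

sssssssssssssssssiiiiiiiiiiiiijjjjjjjjjjxxxxxxxxxxxxxxxxx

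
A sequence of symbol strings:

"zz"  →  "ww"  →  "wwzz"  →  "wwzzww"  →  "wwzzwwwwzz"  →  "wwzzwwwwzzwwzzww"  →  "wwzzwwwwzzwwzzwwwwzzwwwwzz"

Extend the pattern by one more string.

Each term (from the third on) is the previous term followed by the one before it: term 3 = ww·zz = wwzz.
Continuing: wwzzwwwwzzwwzzwwwwzzwwwwzz · wwzzwwwwzzwwzzww gives term 8.

wwzzwwwwzzwwzzwwwwzzwwwwzzwwzzwwwwzzwwzzww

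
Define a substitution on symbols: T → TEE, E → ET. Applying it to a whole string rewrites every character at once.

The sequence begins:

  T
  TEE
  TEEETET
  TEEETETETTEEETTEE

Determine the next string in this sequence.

TEEETETETTEEETTEEETTEETEEETETETTEETEEETET

φ(TEEETETETTEEETTEE) expands symbol-by-symbol to TEE ET ET ET TEE ET TEE ET TEE TEE ET ET ET TEE TEE ET ET; joining the 17 pieces gives the next term.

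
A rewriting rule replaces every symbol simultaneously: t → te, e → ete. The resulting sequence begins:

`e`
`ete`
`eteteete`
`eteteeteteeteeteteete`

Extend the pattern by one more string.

eteteeteteeteeteteeteteeteeteteeteeteteeteteeteeteteete

Replace each of the 21 characters of eteteeteteeteeteteete in place — ete te ete te ete ete te ete te ete ete te ete ete te ete te ete ete te ete — and concatenate.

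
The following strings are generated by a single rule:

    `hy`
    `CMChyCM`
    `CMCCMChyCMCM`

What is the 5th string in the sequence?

s(k+1) = CMC·s(k)·CM, so each term gains CMC as a prefix and CM as a suffix.
From CMCCMChyCMCM, 2 further steps: CMCCMChyCMCM → CMCCMCCMChyCMCMCM → (answer).

CMCCMCCMCCMChyCMCMCMCM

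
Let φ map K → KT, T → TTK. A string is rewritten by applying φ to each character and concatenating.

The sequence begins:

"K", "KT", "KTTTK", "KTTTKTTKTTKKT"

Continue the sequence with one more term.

KTTTKTTKTTKKTTTKTTKKTTTKTTKKTKTTTK

φ(KTTTKTTKTTKKT) expands symbol-by-symbol to KT TTK TTK TTK KT TTK TTK KT TTK TTK KT KT TTK; joining the 13 pieces gives the next term.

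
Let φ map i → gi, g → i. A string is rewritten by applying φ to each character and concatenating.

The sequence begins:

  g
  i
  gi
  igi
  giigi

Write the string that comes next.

Apply φ to giigi symbol by symbol: g→i, i→gi, i→gi, g→i, i→gi; joined: i gi gi i gi.

igigiigi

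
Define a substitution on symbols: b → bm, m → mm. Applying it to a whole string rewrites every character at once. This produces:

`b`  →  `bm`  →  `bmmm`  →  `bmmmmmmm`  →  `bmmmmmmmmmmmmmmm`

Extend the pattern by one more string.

Replace each of the 16 characters of bmmmmmmmmmmmmmmm in place — bm mm mm mm mm mm mm mm mm mm mm mm mm mm mm mm — and concatenate.

bmmmmmmmmmmmmmmmmmmmmmmmmmmmmmmm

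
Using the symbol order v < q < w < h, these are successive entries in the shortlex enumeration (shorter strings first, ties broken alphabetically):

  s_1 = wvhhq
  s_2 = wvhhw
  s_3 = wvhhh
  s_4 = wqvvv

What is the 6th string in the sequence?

wqvvw

Stepping forward 2 times from wqvvv: wqvvv → wqvvq, then the target.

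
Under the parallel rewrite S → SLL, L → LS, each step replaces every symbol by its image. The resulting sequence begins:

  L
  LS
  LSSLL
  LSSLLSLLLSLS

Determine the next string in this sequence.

Expanding LSSLLSLLLSLS: L→LS, S→SLL, S→SLL, L→LS, L→LS, S→SLL, L→LS, L→LS, L→LS, S→SLL, L→LS, S→SLL. Concatenated: LS SLL SLL LS LS SLL LS LS LS SLL LS SLL.

LSSLLSLLLSLSSLLLSLSLSSLLLSSLL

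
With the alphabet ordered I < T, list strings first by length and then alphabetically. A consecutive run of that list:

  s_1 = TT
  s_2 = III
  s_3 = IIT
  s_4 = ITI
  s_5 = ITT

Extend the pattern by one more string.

TII

Find the rightmost character of ITT below T, bump it to the next letter, and reset everything to its right to I.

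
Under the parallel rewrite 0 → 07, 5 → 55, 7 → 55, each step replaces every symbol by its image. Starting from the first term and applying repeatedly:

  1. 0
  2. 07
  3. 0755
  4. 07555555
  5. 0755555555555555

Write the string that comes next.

Replace each of the 16 characters of 0755555555555555 in place — 07 55 55 55 55 55 55 55 55 55 55 55 55 55 55 55 — and concatenate.

07555555555555555555555555555555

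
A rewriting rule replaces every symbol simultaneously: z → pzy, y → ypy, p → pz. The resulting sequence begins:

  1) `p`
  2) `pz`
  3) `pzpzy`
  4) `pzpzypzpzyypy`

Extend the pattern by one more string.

Applying the rule to each of the 13 symbols of pzpzypzpzyypy gives the pieces pz pzy pz pzy ypy pz pzy pz pzy ypy ypy pz ypy, which concatenate to the answer.

pzpzypzpzyypypzpzypzpzyypyypypzypy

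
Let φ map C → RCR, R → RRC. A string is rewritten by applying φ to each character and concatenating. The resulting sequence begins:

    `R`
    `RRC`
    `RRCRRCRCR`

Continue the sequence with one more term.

RRCRRCRCRRRCRRCRCRRRCRCRRRC

Expanding RRCRRCRCR: R→RRC, R→RRC, C→RCR, R→RRC, R→RRC, C→RCR, R→RRC, C→RCR, R→RRC. Concatenated: RRC RRC RCR RRC RRC RCR RRC RCR RRC.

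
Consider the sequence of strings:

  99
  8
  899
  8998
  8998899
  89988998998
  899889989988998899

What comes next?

Each term (from the third on) is the previous term followed by the one before it: term 3 = 8·99 = 899.
Continuing: 899889989988998899 · 89988998998 gives term 8.

89988998998899889989988998998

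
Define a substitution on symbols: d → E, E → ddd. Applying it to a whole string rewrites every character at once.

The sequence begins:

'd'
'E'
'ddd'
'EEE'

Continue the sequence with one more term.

ddddddddd

Expanding EEE: E→ddd, E→ddd, E→ddd. Concatenated: ddd ddd ddd.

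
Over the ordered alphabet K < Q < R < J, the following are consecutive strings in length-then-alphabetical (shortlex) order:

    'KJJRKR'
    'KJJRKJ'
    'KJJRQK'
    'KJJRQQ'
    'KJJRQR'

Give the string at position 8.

KJJRRQ

Stepping forward 3 times from KJJRQR: KJJRQR → KJJRQJ → KJJRRK, then the target.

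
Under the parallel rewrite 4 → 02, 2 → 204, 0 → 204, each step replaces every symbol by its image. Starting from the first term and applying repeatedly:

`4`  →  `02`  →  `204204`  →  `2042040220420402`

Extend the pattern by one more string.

20420402204204022042042042040220420402204204

Applying the rule to each of the 16 symbols of 2042040220420402 gives the pieces 204 204 02 204 204 02 204 204 204 204 02 204 204 02 204 204, which concatenate to the answer.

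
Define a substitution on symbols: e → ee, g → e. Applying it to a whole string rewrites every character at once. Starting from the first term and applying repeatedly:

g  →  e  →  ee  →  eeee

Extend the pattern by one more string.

Expanding eeee: e→ee, e→ee, e→ee, e→ee. Concatenated: ee ee ee ee.

eeeeeeee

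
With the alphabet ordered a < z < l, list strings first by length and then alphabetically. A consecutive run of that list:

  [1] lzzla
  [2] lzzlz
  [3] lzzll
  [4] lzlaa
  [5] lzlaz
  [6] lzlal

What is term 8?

Stepping forward 2 times from lzlal: lzlal → lzlza, then the target.

lzlzz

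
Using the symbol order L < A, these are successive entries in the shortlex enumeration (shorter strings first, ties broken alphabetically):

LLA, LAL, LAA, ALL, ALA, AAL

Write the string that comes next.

AAA

The successor of AAL increments the rightmost position that isn't already A and resets every position after it to L.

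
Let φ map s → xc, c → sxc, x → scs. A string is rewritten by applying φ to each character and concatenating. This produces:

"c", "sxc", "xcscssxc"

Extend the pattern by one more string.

scssxcxcsxcxcxcscssxc

Expanding xcscssxc: x→scs, c→sxc, s→xc, c→sxc, s→xc, s→xc, x→scs, c→sxc. Concatenated: scs sxc xc sxc xc xc scs sxc.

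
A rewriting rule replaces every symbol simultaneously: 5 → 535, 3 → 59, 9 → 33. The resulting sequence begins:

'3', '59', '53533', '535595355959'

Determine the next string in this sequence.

5355953553533535595355353353533

Rewriting each symbol of 535595355959: 5→535, 3→59, 5→535, 5→535, 9→33, 5→535, 3→59, 5→535, 5→535, 9→33, 5→535, 9→33, which concatenates to 535 59 535 535 33 535 59 535 535 33 535 33.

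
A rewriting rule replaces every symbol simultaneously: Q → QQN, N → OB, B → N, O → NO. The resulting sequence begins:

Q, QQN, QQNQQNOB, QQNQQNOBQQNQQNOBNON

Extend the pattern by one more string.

Rewriting the 19 symbols of QQNQQNOBQQNQQNOBNON one by one yields QQN QQN OB QQN QQN OB NO N QQN QQN OB QQN QQN OB NO N OB NO OB; concatenated:

QQNQQNOBQQNQQNOBNONQQNQQNOBQQNQQNOBNONOBNOOB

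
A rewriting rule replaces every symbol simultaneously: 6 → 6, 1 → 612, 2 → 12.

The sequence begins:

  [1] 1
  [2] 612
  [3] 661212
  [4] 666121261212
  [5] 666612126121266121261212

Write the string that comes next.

Applying the rule to each of the 24 symbols of 666612126121266121261212 gives the pieces 6 6 6 6 612 12 612 12 6 612 12 612 12 6 6 612 12 612 12 6 612 12 612 12, which concatenate to the answer.

666661212612126612126121266612126121266121261212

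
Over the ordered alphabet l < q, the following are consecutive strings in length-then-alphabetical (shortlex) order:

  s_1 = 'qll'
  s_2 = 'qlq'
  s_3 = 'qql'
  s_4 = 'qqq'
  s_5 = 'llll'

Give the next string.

Treat llll as a base-2 numeral over the given alphabet and add one, carrying through any trailing q's.

lllq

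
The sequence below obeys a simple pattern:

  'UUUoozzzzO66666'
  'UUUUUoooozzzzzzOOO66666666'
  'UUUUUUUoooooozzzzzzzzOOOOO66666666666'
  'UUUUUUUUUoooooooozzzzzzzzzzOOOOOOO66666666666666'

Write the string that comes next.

UUUUUUUUUUUoooooooooozzzzzzzzzzzzOOOOOOOOO66666666666666666

Each string has the form U^{2n+1} o^{2n} z^{2n+2} O^{2n-1} 6^{3n+2} (n = 1, 2, …).
For the next term, n = 5, so the run lengths are 11, 10, 12, 9, 17.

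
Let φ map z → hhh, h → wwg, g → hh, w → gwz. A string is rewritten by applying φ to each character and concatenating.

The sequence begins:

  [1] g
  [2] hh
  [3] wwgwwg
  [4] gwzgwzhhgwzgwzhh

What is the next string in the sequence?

Rewriting the 16 symbols of gwzgwzhhgwzgwzhh one by one yields hh gwz hhh hh gwz hhh wwg wwg hh gwz hhh hh gwz hhh wwg wwg; concatenated:

hhgwzhhhhhgwzhhhwwgwwghhgwzhhhhhgwzhhhwwgwwg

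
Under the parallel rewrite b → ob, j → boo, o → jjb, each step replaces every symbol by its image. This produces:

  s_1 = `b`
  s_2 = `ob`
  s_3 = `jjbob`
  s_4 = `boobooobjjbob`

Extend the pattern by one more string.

objjbjjbobjjbjjbjjbobboobooobjjbob

φ(boobooobjjbob) expands symbol-by-symbol to ob jjb jjb ob jjb jjb jjb ob boo boo ob jjb ob; joining the 13 pieces gives the next term.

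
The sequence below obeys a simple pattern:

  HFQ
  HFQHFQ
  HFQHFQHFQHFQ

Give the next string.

s(k+1) = s(k)·s(k) — each term doubles the last.
Doubling HFQHFQHFQHFQ:

HFQHFQHFQHFQHFQHFQHFQHFQ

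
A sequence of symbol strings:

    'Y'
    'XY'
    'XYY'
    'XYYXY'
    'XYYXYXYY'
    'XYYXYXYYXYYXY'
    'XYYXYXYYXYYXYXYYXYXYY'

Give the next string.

From term 3 onward, concatenate the last term with the second-to-last: XY·Y = XYY, XYY·XY = XYYXY, …
Continuing: XYYXYXYYXYYXYXYYXYXYY · XYYXYXYYXYYXY gives term 8.

XYYXYXYYXYYXYXYYXYXYYXYYXYXYYXYYXY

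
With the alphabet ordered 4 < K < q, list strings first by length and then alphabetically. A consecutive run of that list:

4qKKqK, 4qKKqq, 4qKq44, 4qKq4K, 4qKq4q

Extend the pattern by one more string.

The successor of 4qKq4q increments the rightmost position that isn't already q and resets every position after it to 4.

4qKqK4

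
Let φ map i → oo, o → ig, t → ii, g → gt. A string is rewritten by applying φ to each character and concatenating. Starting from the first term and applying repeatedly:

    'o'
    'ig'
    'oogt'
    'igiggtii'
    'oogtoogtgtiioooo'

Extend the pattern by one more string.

igiggtiiigiggtiigtiiooooigigigig

φ(oogtoogtgtiioooo) expands symbol-by-symbol to ig ig gt ii ig ig gt ii gt ii oo oo ig ig ig ig; joining the 16 pieces gives the next term.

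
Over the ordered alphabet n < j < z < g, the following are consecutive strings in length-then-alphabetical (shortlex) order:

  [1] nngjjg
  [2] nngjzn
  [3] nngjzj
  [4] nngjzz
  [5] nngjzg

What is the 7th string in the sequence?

Stepping forward 2 times from nngjzg: nngjzg → nngjgn, then the target.

nngjgj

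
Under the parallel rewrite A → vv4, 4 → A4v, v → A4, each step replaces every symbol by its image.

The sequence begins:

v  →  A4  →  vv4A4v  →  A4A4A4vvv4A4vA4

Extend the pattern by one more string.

vv4A4vvv4A4vvv4A4vA4A4A4A4vvv4A4vA4vv4A4v

Replace each of the 15 characters of A4A4A4vvv4A4vA4 in place — vv4 A4v vv4 A4v vv4 A4v A4 A4 A4 A4v vv4 A4v A4 vv4 A4v — and concatenate.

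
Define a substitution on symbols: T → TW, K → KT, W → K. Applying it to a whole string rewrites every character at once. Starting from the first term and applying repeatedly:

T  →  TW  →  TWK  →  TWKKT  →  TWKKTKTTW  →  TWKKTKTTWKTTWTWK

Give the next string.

TWKKTKTTWKTTWTWKKTTWTWKTWKKT

φ(TWKKTKTTWKTTWTWK) expands symbol-by-symbol to TW K KT KT TW KT TW TW K KT TW TW K TW K KT; joining the 16 pieces gives the next term.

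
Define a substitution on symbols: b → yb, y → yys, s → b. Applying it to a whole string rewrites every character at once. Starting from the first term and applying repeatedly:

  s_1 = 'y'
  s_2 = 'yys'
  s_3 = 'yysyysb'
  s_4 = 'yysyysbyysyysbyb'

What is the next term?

Rewriting the 16 symbols of yysyysbyysyysbyb one by one yields yys yys b yys yys b yb yys yys b yys yys b yb yys yb; concatenated:

yysyysbyysyysbybyysyysbyysyysbybyysyb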